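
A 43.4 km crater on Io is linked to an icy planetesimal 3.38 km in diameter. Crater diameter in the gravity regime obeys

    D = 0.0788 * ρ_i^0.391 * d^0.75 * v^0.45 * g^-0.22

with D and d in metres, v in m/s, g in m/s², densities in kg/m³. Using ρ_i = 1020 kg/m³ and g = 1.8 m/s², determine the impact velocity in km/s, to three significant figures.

Rearranging for v: v = [D / (0.0788 · 1020^0.391 · 3380^0.75 · 1.8^-0.22)]^(1/0.45).
D = 43400 m.
1020^0.391 = 15.01
3380^0.75 = 443.3
1.8^-0.22 = 0.8787
Denominator = 0.0788 × 15.01 × 443.3 × 0.8787 = 460.7
D / 460.7 = 43400 / 460.7 = 94.20
v = 94.20^(1/0.45) = 94.20^2.2222 = 24363 m/s

v ≈ 24.4 km/s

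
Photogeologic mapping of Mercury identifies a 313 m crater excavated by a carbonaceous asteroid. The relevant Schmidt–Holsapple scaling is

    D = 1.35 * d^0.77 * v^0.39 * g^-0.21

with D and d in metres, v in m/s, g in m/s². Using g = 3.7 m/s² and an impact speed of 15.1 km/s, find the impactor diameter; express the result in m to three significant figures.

d ≈ 12.9 m

Rearranging for d: d = [D / (1.35 · 15100^0.39 · 3.7^-0.21)]^(1/0.77).
15100^0.39 = 42.64
3.7^-0.21 = 0.7598
Denominator = 1.35 × 42.64 × 0.7598 = 43.74
D / 43.74 = 313 / 43.74 = 7.156
d = 7.156^(1/0.77) = 7.156^1.2987 = 12.88 m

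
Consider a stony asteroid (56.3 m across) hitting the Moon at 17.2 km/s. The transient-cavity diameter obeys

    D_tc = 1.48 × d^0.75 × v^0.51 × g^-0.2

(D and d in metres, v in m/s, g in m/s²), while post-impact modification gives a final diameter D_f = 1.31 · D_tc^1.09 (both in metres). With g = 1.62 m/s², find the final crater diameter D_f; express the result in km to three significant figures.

v = 17200 m/s.
d^0.75 = 56.3^0.75 = 20.55
v^0.51 = 17200^0.51 = 144.6
g^-0.2 = 1.62^-0.2 = 0.9080
D_tc = 1.48 × 20.55 × 144.6 × 0.9080 = 3993 m
D_f = 1.31 × (3993)^1.09 = 11033 m
     = 11.03 km

D_f ≈ 11.0 km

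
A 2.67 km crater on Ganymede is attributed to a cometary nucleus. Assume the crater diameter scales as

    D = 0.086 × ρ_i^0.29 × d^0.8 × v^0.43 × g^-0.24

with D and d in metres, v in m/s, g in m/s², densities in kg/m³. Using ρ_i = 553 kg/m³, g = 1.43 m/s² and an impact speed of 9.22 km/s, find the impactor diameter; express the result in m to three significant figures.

d ≈ 344 m

Rearranging for d: d = [D / (0.086 · 553^0.29 · 9220^0.43 · 1.43^-0.24)]^(1/0.8).
D = 2670 m.
553^0.29 = 6.243
9220^0.43 = 50.68
1.43^-0.24 = 0.9177
Denominator = 0.086 × 6.243 × 50.68 × 0.9177 = 24.97
D / 24.97 = 2670 / 24.97 = 106.9
d = 106.9^(1/0.8) = 106.9^1.25 = 343.7 m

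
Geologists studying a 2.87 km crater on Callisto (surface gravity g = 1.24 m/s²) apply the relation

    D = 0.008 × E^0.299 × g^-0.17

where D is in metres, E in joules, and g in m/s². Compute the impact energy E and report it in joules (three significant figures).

Rearranging: E = [D / (0.008 · g^-0.17)]^(1/0.299).
D = 2870 m.
g^-0.17 = 1.24^-0.17 = 0.9641
D / (0.008 × 0.9641) = 2870 / (7.713 × 10^-3) = 3.721 × 10^5
E = (3.721 × 10^5)^3.3445 = 4.276 × 10^18 J

E ≈ 4.28 × 10^18 J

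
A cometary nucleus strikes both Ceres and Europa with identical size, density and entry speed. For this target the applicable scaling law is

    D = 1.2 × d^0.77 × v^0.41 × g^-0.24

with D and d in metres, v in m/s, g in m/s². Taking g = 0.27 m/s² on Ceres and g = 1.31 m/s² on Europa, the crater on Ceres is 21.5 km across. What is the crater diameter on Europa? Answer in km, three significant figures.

All impactor-dependent factors cancel in the ratio, leaving D_Europa/D_Ceres = (g_Europa/g_Ceres)^-0.24.
(1.31/0.27)^-0.24 = 4.852^-0.24 = 0.6845
D_Europa = 0.6845 × 21.5 km = 14.7 km

D ≈ 14.7 km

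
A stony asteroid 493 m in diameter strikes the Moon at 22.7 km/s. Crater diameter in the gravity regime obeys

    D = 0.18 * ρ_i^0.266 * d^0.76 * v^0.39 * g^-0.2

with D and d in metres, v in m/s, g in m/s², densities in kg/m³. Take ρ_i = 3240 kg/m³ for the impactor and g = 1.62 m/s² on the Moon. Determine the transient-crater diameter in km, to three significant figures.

D ≈ 7.81 km

In SI units: v = 22700 m/s.
ρ_i^0.266 = 3240^0.266 = 8.586
d^0.76 = 493^0.76 = 111.3
v^0.39 = 22700^0.39 = 49.99
g^-0.2 = 1.62^-0.2 = 0.9080
D = 0.18 × 8.586 × 111.3 × 49.99 × 0.9080 = 7808 m
   = 7.808 km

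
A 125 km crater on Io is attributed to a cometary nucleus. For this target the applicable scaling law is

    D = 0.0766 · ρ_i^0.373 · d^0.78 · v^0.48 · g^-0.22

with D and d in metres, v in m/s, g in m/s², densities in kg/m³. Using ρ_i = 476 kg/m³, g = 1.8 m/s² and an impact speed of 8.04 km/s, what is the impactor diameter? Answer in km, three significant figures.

d ≈ 22.6 km

Rearranging for d: d = [D / (0.0766 · 476^0.373 · 8040^0.48 · 1.8^-0.22)]^(1/0.78).
D = 125000 m.
476^0.373 = 9.971
8040^0.48 = 74.91
1.8^-0.22 = 0.8787
Denominator = 0.0766 × 9.971 × 74.91 × 0.8787 = 50.27
D / 50.27 = 125000 / 50.27 = 2487
d = 2487^(1/0.78) = 2487^1.2821 = 22573 m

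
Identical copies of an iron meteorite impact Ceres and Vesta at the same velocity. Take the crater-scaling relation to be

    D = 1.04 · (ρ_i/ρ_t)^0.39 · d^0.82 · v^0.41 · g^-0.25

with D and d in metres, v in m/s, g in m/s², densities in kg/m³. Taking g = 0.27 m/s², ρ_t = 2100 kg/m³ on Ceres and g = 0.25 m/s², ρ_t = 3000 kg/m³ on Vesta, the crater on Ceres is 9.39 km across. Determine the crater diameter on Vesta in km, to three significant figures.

The impactor-only factors (d, v, ρ_i) cancel in the ratio, leaving D_Vesta/D_Ceres = (g_Vesta/g_Ceres)^-0.25 · (ρ_t,Ceres/ρ_t,Vesta)^0.39.
(0.25/0.27)^-0.25 = 0.9259^-0.25 = 1.019
(2100/3000)^0.39 = 0.7000^0.39 = 0.8701
Ratio = 1.019 × 0.8701 = 0.8866
D_Vesta = 0.8866 × 9.39 km = 8.33 km

D ≈ 8.33 km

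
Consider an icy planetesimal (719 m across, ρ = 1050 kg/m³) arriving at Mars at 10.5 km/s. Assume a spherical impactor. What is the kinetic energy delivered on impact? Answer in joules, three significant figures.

v = 10500 m/s.
Mass m = (π/6) ρ d³ = (π/6) × 1050 × (719)³ = 2.043 × 10^11 kg
E = ½ m v² = 0.5 × 2.043 × 10^11 × (10500)² = 1.126 × 10^19 J

E ≈ 1.13 × 10^19 J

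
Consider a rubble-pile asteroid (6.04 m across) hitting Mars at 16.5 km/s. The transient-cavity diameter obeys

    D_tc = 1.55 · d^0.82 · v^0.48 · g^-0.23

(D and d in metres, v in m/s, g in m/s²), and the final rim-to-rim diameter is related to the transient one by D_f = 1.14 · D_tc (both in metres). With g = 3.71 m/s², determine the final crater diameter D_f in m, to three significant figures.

v = 16500 m/s.
d^0.82 = 6.04^0.82 = 4.370
v^0.48 = 16500^0.48 = 105.8
g^-0.23 = 3.71^-0.23 = 0.7397
D_tc = 1.55 × 4.370 × 105.8 × 0.7397 = 530.1 m
D_f = 1.14 × 530.1 = 604.3 m

D_f ≈ 604 m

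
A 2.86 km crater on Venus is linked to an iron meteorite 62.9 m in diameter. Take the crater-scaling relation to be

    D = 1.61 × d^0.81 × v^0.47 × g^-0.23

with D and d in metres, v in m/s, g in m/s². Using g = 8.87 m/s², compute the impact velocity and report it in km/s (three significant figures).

v ≈ 19.0 km/s

Rearranging for v: v = [D / (1.61 · 62.9^0.81 · 8.87^-0.23)]^(1/0.47).
D = 2860 m.
62.9^0.81 = 28.64
8.87^-0.23 = 0.6053
Denominator = 1.61 × 28.64 × 0.6053 = 27.91
D / 27.91 = 2860 / 27.91 = 102.5
v = 102.5^(1/0.47) = 102.5^2.1277 = 18977 m/s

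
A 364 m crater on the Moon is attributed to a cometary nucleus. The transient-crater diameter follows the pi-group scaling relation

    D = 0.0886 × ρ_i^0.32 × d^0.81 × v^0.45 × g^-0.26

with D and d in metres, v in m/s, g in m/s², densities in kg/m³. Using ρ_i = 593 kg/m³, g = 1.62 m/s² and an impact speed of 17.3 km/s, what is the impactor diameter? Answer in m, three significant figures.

d ≈ 12.0 m

Rearranging for d: d = [D / (0.0886 · 593^0.32 · 17300^0.45 · 1.62^-0.26)]^(1/0.81).
593^0.32 = 7.716
17300^0.45 = 80.75
1.62^-0.26 = 0.8821
Denominator = 0.0886 × 7.716 × 80.75 × 0.8821 = 48.70
D / 48.70 = 364 / 48.70 = 7.474
d = 7.474^(1/0.81) = 7.474^1.2346 = 11.98 m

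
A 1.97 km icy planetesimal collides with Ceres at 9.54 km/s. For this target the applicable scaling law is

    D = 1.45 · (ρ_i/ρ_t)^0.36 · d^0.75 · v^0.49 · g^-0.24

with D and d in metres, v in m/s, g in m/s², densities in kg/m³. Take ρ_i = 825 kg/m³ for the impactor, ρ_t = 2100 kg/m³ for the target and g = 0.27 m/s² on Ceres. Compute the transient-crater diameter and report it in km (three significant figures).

In SI units: d = 1970 m, v = 9540 m/s.
(ρ_i/ρ_t)^0.36 = (825/2100)^0.36 = 0.7144
d^0.75 = 1970^0.75 = 295.7
v^0.49 = 9540^0.49 = 89.12
g^-0.24 = 0.27^-0.24 = 1.369
D = 1.45 × 0.7144 × 295.7 × 89.12 × 1.369 = 37371 m
   = 37.37 km

D ≈ 37.4 km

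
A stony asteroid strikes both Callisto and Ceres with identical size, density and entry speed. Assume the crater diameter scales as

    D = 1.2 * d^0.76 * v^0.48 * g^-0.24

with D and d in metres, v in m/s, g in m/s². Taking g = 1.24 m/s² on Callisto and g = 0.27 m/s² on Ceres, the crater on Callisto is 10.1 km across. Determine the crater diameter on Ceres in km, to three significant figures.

All impactor-dependent factors cancel in the ratio, leaving D_Ceres/D_Callisto = (g_Ceres/g_Callisto)^-0.24.
(0.27/1.24)^-0.24 = 0.2177^-0.24 = 1.442
D_Ceres = 1.442 × 10.1 km = 14.6 km

D ≈ 14.6 km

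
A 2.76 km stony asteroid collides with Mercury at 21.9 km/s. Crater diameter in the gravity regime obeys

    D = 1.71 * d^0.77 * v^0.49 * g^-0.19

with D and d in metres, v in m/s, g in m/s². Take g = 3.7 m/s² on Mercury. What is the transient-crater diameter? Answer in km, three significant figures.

D ≈ 79.7 km

In SI units: d = 2760 m, v = 21900 m/s.
d^0.77 = 2760^0.77 = 446.2
v^0.49 = 21900^0.49 = 133.9
g^-0.19 = 3.7^-0.19 = 0.7799
D = 1.71 × 446.2 × 133.9 × 0.7799 = 79679 m
   = 79.68 km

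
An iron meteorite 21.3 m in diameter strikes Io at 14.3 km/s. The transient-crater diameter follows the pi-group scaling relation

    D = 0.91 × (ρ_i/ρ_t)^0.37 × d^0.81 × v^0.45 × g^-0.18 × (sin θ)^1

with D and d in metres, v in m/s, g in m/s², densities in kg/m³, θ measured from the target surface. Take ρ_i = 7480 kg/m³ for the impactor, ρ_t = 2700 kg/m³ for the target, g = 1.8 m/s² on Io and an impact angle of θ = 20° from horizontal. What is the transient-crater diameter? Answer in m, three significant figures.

D ≈ 360 m

In SI units: v = 14300 m/s.
(ρ_i/ρ_t)^0.37 = (7480/2700)^0.37 = 1.458
d^0.81 = 21.3^0.81 = 11.91
v^0.45 = 14300^0.45 = 74.11
g^-0.18 = 1.8^-0.18 = 0.8996
(sin 20°)^1 = 0.3420^1 = 0.3420
D = 0.91 × 1.458 × 11.91 × 74.11 × 0.8996 × 0.3420 = 360.3 m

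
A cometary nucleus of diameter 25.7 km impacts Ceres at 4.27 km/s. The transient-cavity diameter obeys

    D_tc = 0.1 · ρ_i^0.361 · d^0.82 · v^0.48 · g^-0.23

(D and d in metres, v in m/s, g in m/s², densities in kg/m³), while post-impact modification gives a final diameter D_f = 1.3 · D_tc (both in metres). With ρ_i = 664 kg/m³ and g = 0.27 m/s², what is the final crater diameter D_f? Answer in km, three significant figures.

In SI: d = 25700 m, v = 4270 m/s.
ρ_i^0.361 = 664^0.361 = 10.44
d^0.82 = 25700^0.82 = 4132
v^0.48 = 4270^0.48 = 55.28
g^-0.23 = 0.27^-0.23 = 1.351
D_tc = 0.1 × 10.44 × 4132 × 55.28 × 1.351 = 3.222 × 10^5 m
D_f = 1.3 × 3.222 × 10^5 = 4.189 × 10^5 m
     = 418.9 km

D_f ≈ 419 km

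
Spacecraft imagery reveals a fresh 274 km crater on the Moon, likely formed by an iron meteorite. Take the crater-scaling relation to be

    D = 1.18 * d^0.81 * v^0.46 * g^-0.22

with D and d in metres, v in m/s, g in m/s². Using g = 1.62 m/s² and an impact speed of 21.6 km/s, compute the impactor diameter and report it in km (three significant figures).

Rearranging for d: d = [D / (1.18 · 21600^0.46 · 1.62^-0.22)]^(1/0.81).
D = 274000 m.
21600^0.46 = 98.59
1.62^-0.22 = 0.8993
Denominator = 1.18 × 98.59 × 0.8993 = 104.6
D / 104.6 = 274000 / 104.6 = 2620
d = 2620^(1/0.81) = 2620^1.2346 = 16605 m

d ≈ 16.6 km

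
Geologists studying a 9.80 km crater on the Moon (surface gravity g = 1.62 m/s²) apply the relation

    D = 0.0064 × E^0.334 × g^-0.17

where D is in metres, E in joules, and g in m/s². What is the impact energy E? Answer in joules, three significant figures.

Rearranging: E = [D / (0.0064 · g^-0.17)]^(1/0.334).
D = 9800 m.
g^-0.17 = 1.62^-0.17 = 0.9213
D / (0.0064 × 0.9213) = 9800 / (5.896 × 10^-3) = 1.662 × 10^6
E = (1.662 × 10^6)^2.994 = 4.213 × 10^18 J

E ≈ 4.21 × 10^18 J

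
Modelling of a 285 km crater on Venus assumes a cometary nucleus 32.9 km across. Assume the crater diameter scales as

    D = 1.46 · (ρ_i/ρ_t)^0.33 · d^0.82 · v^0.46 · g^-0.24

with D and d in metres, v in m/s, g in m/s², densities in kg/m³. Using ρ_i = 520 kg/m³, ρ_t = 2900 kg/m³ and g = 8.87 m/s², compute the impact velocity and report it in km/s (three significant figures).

Rearranging for v: v = [D / (1.46 · (520/2900)^0.33 · 32900^0.82 · 8.87^-0.24)]^(1/0.46).
D = 285000 m.
(520/2900)^0.33 = 0.5671
32900^0.82 = 5059
8.87^-0.24 = 0.5922
Denominator = 1.46 × 0.5671 × 5059 × 0.5922 = 2481
D / 2481 = 285000 / 2481 = 114.9
v = 114.9^(1/0.46) = 114.9^2.1739 = 30125 m/s

v ≈ 30.1 km/s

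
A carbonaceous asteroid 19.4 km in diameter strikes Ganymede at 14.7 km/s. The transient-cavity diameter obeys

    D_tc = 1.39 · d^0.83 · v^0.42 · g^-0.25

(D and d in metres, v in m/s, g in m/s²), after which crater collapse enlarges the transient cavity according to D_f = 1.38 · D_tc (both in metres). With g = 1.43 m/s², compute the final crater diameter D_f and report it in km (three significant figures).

In SI: d = 19400 m, v = 14700 m/s.
d^0.83 = 19400^0.83 = 3621
v^0.42 = 14700^0.42 = 56.27
g^-0.25 = 1.43^-0.25 = 0.9145
D_tc = 1.39 × 3621 × 56.27 × 0.9145 = 2.590 × 10^5 m
D_f = 1.38 × 2.590 × 10^5 = 3.574 × 10^5 m
     = 357.4 km

D_f ≈ 357 km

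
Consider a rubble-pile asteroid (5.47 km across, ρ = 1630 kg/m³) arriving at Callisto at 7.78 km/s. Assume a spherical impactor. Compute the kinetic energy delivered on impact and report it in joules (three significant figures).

E ≈ 4.23 × 10^21 J

d = 5470 m; v = 7780 m/s.
Mass m = (π/6) ρ d³ = (π/6) × 1630 × (5470)³ = 1.397 × 10^14 kg
E = ½ m v² = 0.5 × 1.397 × 10^14 × (7780)² = 4.228 × 10^21 J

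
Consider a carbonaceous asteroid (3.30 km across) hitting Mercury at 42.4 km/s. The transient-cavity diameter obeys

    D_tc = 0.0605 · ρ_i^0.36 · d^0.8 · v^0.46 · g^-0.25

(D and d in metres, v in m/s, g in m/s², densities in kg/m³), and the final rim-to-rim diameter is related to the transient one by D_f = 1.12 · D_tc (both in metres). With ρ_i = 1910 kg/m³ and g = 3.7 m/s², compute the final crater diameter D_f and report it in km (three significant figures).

In SI: d = 3300 m, v = 42400 m/s.
ρ_i^0.36 = 1910^0.36 = 15.18
d^0.8 = 3300^0.8 = 652.8
v^0.46 = 42400^0.46 = 134.5
g^-0.25 = 3.7^-0.25 = 0.7210
D_tc = 0.0605 × 15.18 × 652.8 × 134.5 × 0.7210 = 58140 m
D_f = 1.12 × 58140 = 65117 m
     = 65.12 km

D_f ≈ 65.1 km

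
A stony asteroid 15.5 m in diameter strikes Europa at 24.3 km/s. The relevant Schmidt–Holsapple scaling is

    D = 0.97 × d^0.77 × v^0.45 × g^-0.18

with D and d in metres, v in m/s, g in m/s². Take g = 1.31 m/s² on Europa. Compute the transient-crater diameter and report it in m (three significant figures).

In SI units: v = 24300 m/s.
d^0.77 = 15.5^0.77 = 8.252
v^0.45 = 24300^0.45 = 94.09
g^-0.18 = 1.31^-0.18 = 0.9526
D = 0.97 × 8.252 × 94.09 × 0.9526 = 717.4 m

D ≈ 717 m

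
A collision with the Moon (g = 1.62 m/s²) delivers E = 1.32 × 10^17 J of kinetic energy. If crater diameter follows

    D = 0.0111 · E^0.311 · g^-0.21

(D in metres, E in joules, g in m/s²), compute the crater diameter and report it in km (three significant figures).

E^0.311 = (1.32 × 10^17)^0.311 = 2.111 × 10^5
g^-0.21 = 1.62^-0.21 = 0.9037
D = 0.0111 × 2.111 × 10^5 × 0.9037 = 2118 m
   = 2.118 km

D ≈ 2.12 km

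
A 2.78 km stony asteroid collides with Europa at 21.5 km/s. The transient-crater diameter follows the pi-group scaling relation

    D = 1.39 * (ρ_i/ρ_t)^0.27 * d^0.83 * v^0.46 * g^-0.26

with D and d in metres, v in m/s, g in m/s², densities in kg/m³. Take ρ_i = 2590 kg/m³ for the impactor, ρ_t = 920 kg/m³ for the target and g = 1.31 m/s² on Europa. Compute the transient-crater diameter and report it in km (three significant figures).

In SI units: d = 2780 m, v = 21500 m/s.
(ρ_i/ρ_t)^0.27 = (2590/920)^0.27 = 1.322
d^0.83 = 2780^0.83 = 722.0
v^0.46 = 21500^0.46 = 98.38
g^-0.26 = 1.31^-0.26 = 0.9322
D = 1.39 × 1.322 × 722.0 × 98.38 × 0.9322 = 1.217 × 10^5 m
   = 121.7 km

D ≈ 122 km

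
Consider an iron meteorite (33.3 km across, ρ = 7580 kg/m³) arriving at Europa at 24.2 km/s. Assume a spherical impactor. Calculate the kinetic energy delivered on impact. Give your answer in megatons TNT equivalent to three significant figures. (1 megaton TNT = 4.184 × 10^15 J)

d = 33300 m; v = 24200 m/s.
Mass m = (π/6) ρ d³ = (π/6) × 7580 × (33300)³ = 1.466 × 10^17 kg
E = ½ m v² = 0.5 × 1.466 × 10^17 × (24200)² = 4.293 × 10^25 J
   = 4.293 × 10^25 / 4.184×10^15 = 1.026 × 10^10 Mt

E ≈ 1.03 × 10^10 Mt TNT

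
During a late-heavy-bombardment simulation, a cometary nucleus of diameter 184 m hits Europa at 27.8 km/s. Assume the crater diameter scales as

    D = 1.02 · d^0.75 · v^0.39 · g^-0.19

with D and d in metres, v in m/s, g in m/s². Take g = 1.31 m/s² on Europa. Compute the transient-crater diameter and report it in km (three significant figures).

In SI units: v = 27800 m/s.
d^0.75 = 184^0.75 = 49.96
v^0.39 = 27800^0.39 = 54.10
g^-0.19 = 1.31^-0.19 = 0.9500
D = 1.02 × 49.96 × 54.10 × 0.9500 = 2619 m
   = 2.619 km

D ≈ 2.62 km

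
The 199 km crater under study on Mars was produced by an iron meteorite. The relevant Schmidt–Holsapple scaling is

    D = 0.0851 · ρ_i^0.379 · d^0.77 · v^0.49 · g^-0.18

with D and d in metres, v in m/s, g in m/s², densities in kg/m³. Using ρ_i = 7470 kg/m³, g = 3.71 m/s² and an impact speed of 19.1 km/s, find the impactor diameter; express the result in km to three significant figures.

Rearranging for d: d = [D / (0.0851 · 7470^0.379 · 19100^0.49 · 3.71^-0.18)]^(1/0.77).
D = 199000 m.
7470^0.379 = 29.38
19100^0.49 = 125.2
3.71^-0.18 = 0.7898
Denominator = 0.0851 × 29.38 × 125.2 × 0.7898 = 247.2
D / 247.2 = 199000 / 247.2 = 805.0
d = 805.0^(1/0.77) = 805.0^1.2987 = 5940 m

d ≈ 5.94 km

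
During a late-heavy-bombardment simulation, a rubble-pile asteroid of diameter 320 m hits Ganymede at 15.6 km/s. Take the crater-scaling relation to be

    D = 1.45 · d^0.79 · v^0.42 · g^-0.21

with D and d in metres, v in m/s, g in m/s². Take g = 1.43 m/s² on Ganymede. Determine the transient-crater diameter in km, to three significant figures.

In SI units: v = 15600 m/s.
d^0.79 = 320^0.79 = 95.29
v^0.42 = 15600^0.42 = 57.69
g^-0.21 = 1.43^-0.21 = 0.9276
D = 1.45 × 95.29 × 57.69 × 0.9276 = 7394 m
   = 7.394 km

D ≈ 7.39 km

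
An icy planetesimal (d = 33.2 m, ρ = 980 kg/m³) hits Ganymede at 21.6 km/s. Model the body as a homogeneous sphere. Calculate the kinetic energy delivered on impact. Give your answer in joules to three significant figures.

v = 21600 m/s.
Mass m = (π/6) ρ d³ = (π/6) × 980 × (33.2)³ = 1.878 × 10^7 kg
E = ½ m v² = 0.5 × 1.878 × 10^7 × (21600)² = 4.381 × 10^15 J

E ≈ 4.38 × 10^15 J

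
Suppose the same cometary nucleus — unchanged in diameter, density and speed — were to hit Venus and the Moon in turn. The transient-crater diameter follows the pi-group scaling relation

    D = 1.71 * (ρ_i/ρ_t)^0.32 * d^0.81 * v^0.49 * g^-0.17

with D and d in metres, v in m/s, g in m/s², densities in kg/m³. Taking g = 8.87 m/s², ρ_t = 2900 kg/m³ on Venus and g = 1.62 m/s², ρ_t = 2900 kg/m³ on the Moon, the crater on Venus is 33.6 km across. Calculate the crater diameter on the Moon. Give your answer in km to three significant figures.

D ≈ 44.9 km

The impactor-only factors (d, v, ρ_i) cancel in the ratio, leaving D_Moon/D_Venus = (g_Moon/g_Venus)^-0.17 · (ρ_t,Venus/ρ_t,Moon)^0.32.
(1.62/8.87)^-0.17 = 0.1826^-0.17 = 1.335
(2900/2900)^0.32 = 1.000^0.32 = 1.000
Ratio = 1.335 × 1.000 = 1.335
D_Moon = 1.335 × 33.6 km = 44.9 km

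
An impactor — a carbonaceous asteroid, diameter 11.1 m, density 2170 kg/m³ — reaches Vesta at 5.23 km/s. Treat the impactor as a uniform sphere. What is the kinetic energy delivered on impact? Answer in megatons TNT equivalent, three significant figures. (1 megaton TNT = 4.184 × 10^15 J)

E ≈ 5.08 × 10^-3 Mt TNT

v = 5230 m/s.
Mass m = (π/6) ρ d³ = (π/6) × 2170 × (11.1)³ = 1.554 × 10^6 kg
E = ½ m v² = 0.5 × 1.554 × 10^6 × (5230)² = 2.125 × 10^13 J
   = 2.125 × 10^13 / 4.184×10^15 = 5.079 × 10^-3 Mt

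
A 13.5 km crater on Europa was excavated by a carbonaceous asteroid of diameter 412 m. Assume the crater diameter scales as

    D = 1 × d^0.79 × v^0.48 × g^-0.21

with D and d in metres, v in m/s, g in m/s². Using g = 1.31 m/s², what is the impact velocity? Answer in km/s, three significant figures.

v ≈ 22.5 km/s

Rearranging for v: v = [D / (1 · 412^0.79 · 1.31^-0.21)]^(1/0.48).
D = 13500 m.
412^0.79 = 116.4
1.31^-0.21 = 0.9449
Denominator = 1 × 116.4 × 0.9449 = 110.0
D / 110.0 = 13500 / 110.0 = 122.7
v = 122.7^(1/0.48) = 122.7^2.0833 = 22474 m/s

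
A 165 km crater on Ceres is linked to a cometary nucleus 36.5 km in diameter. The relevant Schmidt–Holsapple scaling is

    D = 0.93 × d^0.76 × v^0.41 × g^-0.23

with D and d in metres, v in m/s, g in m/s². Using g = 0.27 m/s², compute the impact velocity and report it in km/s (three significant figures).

v ≈ 10.6 km/s

Rearranging for v: v = [D / (0.93 · 36500^0.76 · 0.27^-0.23)]^(1/0.41).
D = 165000 m.
36500^0.76 = 2933
0.27^-0.23 = 1.351
Denominator = 0.93 × 2933 × 1.351 = 3685
D / 3685 = 165000 / 3685 = 44.78
v = 44.78^(1/0.41) = 44.78^2.439 = 10641 m/s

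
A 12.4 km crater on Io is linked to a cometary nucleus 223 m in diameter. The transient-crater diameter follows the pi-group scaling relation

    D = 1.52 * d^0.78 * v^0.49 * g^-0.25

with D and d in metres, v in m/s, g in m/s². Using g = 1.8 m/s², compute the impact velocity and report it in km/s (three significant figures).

v ≈ 23.7 km/s

Rearranging for v: v = [D / (1.52 · 223^0.78 · 1.8^-0.25)]^(1/0.49).
D = 12400 m.
223^0.78 = 67.87
1.8^-0.25 = 0.8633
Denominator = 1.52 × 67.87 × 0.8633 = 89.06
D / 89.06 = 12400 / 89.06 = 139.2
v = 139.2^(1/0.49) = 139.2^2.0408 = 23699 m/s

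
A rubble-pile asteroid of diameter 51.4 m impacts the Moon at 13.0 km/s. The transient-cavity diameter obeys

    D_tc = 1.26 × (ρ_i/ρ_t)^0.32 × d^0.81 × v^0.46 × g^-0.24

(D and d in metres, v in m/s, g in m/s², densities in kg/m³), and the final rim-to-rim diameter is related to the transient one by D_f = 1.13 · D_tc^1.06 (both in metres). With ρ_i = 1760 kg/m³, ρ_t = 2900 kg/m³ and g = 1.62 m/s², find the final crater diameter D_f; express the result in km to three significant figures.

v = 13000 m/s.
(ρ_i/ρ_t)^0.32 = (1760/2900)^0.32 = 0.8523
d^0.81 = 51.4^0.81 = 24.32
v^0.46 = 13000^0.46 = 78.06
g^-0.24 = 1.62^-0.24 = 0.8907
D_tc = 1.26 × 0.8523 × 24.32 × 78.06 × 0.8907 = 1816 m
D_f = 1.13 × (1816)^1.06 = 3219 m
     = 3.219 km

D_f ≈ 3.22 km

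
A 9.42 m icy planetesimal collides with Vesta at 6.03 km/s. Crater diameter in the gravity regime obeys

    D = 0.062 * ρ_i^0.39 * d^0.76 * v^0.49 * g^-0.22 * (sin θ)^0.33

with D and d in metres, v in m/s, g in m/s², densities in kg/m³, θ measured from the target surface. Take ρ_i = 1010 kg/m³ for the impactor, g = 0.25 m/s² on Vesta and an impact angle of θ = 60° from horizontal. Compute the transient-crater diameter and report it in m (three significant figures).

In SI units: v = 6030 m/s.
ρ_i^0.39 = 1010^0.39 = 14.85
d^0.76 = 9.42^0.76 = 5.499
v^0.49 = 6030^0.49 = 71.18
g^-0.22 = 0.25^-0.22 = 1.357
(sin 60°)^0.33 = 0.8660^0.33 = 0.9536
D = 0.062 × 14.85 × 5.499 × 71.18 × 1.357 × 0.9536 = 466.3 m

D ≈ 466 m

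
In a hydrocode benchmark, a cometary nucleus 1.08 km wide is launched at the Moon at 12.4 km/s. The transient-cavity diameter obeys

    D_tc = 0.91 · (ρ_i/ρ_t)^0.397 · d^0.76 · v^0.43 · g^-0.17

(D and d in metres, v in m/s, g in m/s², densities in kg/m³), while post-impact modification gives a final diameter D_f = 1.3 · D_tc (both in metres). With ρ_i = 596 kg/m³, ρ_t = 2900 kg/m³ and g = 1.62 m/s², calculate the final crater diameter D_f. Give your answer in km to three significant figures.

D_f ≈ 6.76 km

In SI: d = 1080 m, v = 12400 m/s.
(ρ_i/ρ_t)^0.397 = (596/2900)^0.397 = 0.5336
d^0.76 = 1080^0.76 = 202.0
v^0.43 = 12400^0.43 = 57.57
g^-0.17 = 1.62^-0.17 = 0.9213
D_tc = 0.91 × 0.5336 × 202.0 × 57.57 × 0.9213 = 5202 m
D_f = 1.3 × 5202 = 6763 m
     = 6.763 km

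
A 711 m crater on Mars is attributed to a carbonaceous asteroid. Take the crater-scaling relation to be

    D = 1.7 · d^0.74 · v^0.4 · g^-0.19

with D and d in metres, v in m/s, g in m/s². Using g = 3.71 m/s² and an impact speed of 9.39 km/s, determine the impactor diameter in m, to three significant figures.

Rearranging for d: d = [D / (1.7 · 9390^0.4 · 3.71^-0.19)]^(1/0.74).
9390^0.4 = 38.82
3.71^-0.19 = 0.7795
Denominator = 1.7 × 38.82 × 0.7795 = 51.44
D / 51.44 = 711 / 51.44 = 13.82
d = 13.82^(1/0.74) = 13.82^1.3514 = 34.78 m

d ≈ 34.8 m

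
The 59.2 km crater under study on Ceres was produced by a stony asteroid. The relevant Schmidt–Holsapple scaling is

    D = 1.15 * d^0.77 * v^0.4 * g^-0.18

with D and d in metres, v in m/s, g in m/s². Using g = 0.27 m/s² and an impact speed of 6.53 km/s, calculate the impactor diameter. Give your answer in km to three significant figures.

Rearranging for d: d = [D / (1.15 · 6530^0.4 · 0.27^-0.18)]^(1/0.77).
D = 59200 m.
6530^0.4 = 33.57
0.27^-0.18 = 1.266
Denominator = 1.15 × 33.57 × 1.266 = 48.87
D / 48.87 = 59200 / 48.87 = 1211
d = 1211^(1/0.77) = 1211^1.2987 = 10094 m

d ≈ 10.1 km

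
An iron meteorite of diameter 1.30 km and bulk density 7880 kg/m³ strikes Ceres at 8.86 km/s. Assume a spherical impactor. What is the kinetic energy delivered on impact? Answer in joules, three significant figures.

E ≈ 3.56 × 10^20 J

d = 1300 m; v = 8860 m/s.
Mass m = (π/6) ρ d³ = (π/6) × 7880 × (1300)³ = 9.065 × 10^12 kg
E = ½ m v² = 0.5 × 9.065 × 10^12 × (8860)² = 3.558 × 10^20 J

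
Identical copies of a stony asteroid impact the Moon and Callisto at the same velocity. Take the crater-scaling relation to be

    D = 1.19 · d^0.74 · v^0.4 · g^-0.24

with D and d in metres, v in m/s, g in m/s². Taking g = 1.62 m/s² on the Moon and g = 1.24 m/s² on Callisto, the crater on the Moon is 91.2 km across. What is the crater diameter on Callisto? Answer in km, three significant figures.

D ≈ 97.2 km

All impactor-dependent factors cancel in the ratio, leaving D_Callisto/D_Moon = (g_Callisto/g_Moon)^-0.24.
(1.24/1.62)^-0.24 = 0.7654^-0.24 = 1.066
D_Callisto = 1.066 × 91.2 km = 97.2 km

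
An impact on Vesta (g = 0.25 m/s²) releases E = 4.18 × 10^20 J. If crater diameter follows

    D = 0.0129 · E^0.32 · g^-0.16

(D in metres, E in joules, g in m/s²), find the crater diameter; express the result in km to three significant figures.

E^0.32 = (4.18 × 10^20)^0.32 = 3.970 × 10^6
g^-0.16 = 0.25^-0.16 = 1.248
D = 0.0129 × 3.970 × 10^6 × 1.248 = 63914 m
   = 63.91 km

D ≈ 63.9 km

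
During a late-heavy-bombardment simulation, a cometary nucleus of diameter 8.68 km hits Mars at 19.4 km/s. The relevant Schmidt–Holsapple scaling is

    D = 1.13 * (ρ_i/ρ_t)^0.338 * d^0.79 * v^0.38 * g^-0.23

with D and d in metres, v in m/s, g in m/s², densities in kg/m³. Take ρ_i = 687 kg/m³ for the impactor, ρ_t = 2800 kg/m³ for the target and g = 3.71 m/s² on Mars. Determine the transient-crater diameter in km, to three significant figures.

In SI units: d = 8680 m, v = 19400 m/s.
(ρ_i/ρ_t)^0.338 = (687/2800)^0.338 = 0.6219
d^0.79 = 8680^0.79 = 1293
v^0.38 = 19400^0.38 = 42.60
g^-0.23 = 3.71^-0.23 = 0.7397
D = 1.13 × 0.6219 × 1293 × 42.60 × 0.7397 = 28633 m
   = 28.63 km

D ≈ 28.6 km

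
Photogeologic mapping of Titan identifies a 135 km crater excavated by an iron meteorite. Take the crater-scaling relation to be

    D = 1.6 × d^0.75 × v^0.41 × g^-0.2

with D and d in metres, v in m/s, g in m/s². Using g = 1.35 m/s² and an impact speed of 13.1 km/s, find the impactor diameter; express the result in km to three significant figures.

d ≈ 22.5 km

Rearranging for d: d = [D / (1.6 · 13100^0.41 · 1.35^-0.2)]^(1/0.75).
D = 135000 m.
13100^0.41 = 48.76
1.35^-0.2 = 0.9417
Denominator = 1.6 × 48.76 × 0.9417 = 73.47
D / 73.47 = 135000 / 73.47 = 1837
d = 1837^(1/0.75) = 1837^1.3333 = 22492 m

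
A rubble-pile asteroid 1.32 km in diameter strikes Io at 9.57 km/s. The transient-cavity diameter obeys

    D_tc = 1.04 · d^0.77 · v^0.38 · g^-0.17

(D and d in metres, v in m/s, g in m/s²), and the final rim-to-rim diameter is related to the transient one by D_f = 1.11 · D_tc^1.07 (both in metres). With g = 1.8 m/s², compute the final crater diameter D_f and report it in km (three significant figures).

In SI: d = 1320 m, v = 9570 m/s.
d^0.77 = 1320^0.77 = 252.8
v^0.38 = 9570^0.38 = 32.56
g^-0.17 = 1.8^-0.17 = 0.9049
D_tc = 1.04 × 252.8 × 32.56 × 0.9049 = 7746 m
D_f = 1.11 × (7746)^1.07 = 16093 m
     = 16.09 km

D_f ≈ 16.1 km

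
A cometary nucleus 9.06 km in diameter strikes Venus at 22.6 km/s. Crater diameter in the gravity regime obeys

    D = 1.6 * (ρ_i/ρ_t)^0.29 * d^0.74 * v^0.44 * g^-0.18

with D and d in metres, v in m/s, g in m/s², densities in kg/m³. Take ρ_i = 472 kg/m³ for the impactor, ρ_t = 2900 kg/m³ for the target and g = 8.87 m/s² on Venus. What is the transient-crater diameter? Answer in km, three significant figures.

D ≈ 44.6 km

In SI units: d = 9060 m, v = 22600 m/s.
(ρ_i/ρ_t)^0.29 = (472/2900)^0.29 = 0.5907
d^0.74 = 9060^0.74 = 847.8
v^0.44 = 22600^0.44 = 82.38
g^-0.18 = 8.87^-0.18 = 0.6751
D = 1.6 × 0.5907 × 847.8 × 82.38 × 0.6751 = 44563 m
   = 44.56 km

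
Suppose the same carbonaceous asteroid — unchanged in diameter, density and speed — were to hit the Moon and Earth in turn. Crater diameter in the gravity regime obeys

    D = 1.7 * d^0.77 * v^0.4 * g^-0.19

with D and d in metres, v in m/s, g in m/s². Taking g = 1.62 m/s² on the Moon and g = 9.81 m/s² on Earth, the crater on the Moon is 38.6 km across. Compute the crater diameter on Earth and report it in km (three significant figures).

D ≈ 27.4 km

All impactor-dependent factors cancel in the ratio, leaving D_Earth/D_Moon = (g_Earth/g_Moon)^-0.19.
(9.81/1.62)^-0.19 = 6.056^-0.19 = 0.7102
D_Earth = 0.7102 × 38.6 km = 27.4 km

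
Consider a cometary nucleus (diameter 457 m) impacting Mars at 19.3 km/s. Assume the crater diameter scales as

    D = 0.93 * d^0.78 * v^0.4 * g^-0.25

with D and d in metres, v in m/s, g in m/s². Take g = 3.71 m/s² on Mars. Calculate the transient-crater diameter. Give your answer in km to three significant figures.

D ≈ 4.12 km

In SI units: v = 19300 m/s.
d^0.78 = 457^0.78 = 118.8
v^0.4 = 19300^0.4 = 51.79
g^-0.25 = 3.71^-0.25 = 0.7205
D = 0.93 × 118.8 × 51.79 × 0.7205 = 4123 m
   = 4.123 km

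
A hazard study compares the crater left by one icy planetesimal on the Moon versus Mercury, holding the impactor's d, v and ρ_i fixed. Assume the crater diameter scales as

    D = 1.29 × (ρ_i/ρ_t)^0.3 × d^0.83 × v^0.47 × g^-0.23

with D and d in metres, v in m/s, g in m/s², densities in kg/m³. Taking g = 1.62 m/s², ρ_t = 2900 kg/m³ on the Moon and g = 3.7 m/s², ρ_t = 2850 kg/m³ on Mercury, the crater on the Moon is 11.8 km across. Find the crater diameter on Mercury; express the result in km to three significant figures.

D ≈ 9.81 km

The impactor-only factors (d, v, ρ_i) cancel in the ratio, leaving D_Mercury/D_Moon = (g_Mercury/g_Moon)^-0.23 · (ρ_t,Moon/ρ_t,Mercury)^0.3.
(3.7/1.62)^-0.23 = 2.284^-0.23 = 0.8270
(2900/2850)^0.3 = 1.018^0.3 = 1.005
Ratio = 0.8270 × 1.005 = 0.8311
D_Mercury = 0.8311 × 11.8 km = 9.81 km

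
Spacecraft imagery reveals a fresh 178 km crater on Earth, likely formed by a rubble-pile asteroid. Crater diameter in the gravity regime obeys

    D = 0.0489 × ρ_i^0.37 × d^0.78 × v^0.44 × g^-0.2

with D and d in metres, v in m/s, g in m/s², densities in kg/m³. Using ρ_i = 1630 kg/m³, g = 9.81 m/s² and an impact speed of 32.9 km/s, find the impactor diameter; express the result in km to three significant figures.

d ≈ 39.3 km

Rearranging for d: d = [D / (0.0489 · 1630^0.37 · 32900^0.44 · 9.81^-0.2)]^(1/0.78).
D = 178000 m.
1630^0.37 = 15.44
32900^0.44 = 97.18
9.81^-0.2 = 0.6334
Denominator = 0.0489 × 15.44 × 97.18 × 0.6334 = 46.47
D / 46.47 = 178000 / 46.47 = 3830
d = 3830^(1/0.78) = 3830^1.2821 = 39266 m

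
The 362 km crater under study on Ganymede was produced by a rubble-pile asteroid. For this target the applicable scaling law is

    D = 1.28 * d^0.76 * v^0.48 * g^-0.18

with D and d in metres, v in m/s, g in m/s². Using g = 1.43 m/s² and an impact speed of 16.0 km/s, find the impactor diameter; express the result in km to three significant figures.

d ≈ 35.9 km

Rearranging for d: d = [D / (1.28 · 16000^0.48 · 1.43^-0.18)]^(1/0.76).
D = 362000 m.
16000^0.48 = 104.2
1.43^-0.18 = 0.9376
Denominator = 1.28 × 104.2 × 0.9376 = 125.1
D / 125.1 = 362000 / 125.1 = 2894
d = 2894^(1/0.76) = 2894^1.3158 = 35862 m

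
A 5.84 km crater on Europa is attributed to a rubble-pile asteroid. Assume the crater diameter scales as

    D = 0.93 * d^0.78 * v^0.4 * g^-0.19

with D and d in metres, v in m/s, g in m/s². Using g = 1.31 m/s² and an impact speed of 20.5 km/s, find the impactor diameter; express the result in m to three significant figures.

d ≈ 486 m

Rearranging for d: d = [D / (0.93 · 20500^0.4 · 1.31^-0.19)]^(1/0.78).
D = 5840 m.
20500^0.4 = 53.05
1.31^-0.19 = 0.9500
Denominator = 0.93 × 53.05 × 0.9500 = 46.87
D / 46.87 = 5840 / 46.87 = 124.6
d = 124.6^(1/0.78) = 124.6^1.2821 = 486.0 m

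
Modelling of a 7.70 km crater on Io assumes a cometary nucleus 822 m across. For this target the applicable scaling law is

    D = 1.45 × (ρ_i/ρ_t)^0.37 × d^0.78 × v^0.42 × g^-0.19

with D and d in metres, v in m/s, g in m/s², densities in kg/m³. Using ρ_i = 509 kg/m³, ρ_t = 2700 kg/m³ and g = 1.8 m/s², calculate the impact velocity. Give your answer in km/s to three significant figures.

Rearranging for v: v = [D / (1.45 · (509/2700)^0.37 · 822^0.78 · 1.8^-0.19)]^(1/0.42).
D = 7700 m.
(509/2700)^0.37 = 0.5394
822^0.78 = 187.8
1.8^-0.19 = 0.8943
Denominator = 1.45 × 0.5394 × 187.8 × 0.8943 = 131.4
D / 131.4 = 7700 / 131.4 = 58.60
v = 58.60^(1/0.42) = 58.60^2.381 = 16194 m/s

v ≈ 16.2 km/s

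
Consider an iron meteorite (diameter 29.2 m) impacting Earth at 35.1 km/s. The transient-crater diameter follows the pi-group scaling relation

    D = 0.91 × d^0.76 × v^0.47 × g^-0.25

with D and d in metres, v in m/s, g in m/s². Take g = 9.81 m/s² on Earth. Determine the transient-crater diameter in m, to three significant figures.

In SI units: v = 35100 m/s.
d^0.76 = 29.2^0.76 = 12.99
v^0.47 = 35100^0.47 = 136.9
g^-0.25 = 9.81^-0.25 = 0.5650
D = 0.91 × 12.99 × 136.9 × 0.5650 = 914.3 m

D ≈ 914 m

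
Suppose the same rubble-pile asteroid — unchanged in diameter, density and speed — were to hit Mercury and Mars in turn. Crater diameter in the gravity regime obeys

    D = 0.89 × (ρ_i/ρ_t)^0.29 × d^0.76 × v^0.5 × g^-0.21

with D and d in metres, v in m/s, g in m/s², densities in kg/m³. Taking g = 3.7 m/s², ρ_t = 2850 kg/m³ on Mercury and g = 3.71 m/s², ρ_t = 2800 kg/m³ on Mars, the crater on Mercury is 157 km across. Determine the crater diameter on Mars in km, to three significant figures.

D ≈ 158 km

The impactor-only factors (d, v, ρ_i) cancel in the ratio, leaving D_Mars/D_Mercury = (g_Mars/g_Mercury)^-0.21 · (ρ_t,Mercury/ρ_t,Mars)^0.29.
(3.71/3.7)^-0.21 = 1.003^-0.21 = 0.9994
(2850/2800)^0.29 = 1.018^0.29 = 1.005
Ratio = 0.9994 × 1.005 = 1.004
D_Mars = 1.004 × 157 km = 158 km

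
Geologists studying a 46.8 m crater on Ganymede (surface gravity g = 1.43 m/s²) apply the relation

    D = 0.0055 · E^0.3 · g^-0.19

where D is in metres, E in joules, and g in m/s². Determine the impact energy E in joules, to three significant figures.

E ≈ 1.58 × 10^13 J

Rearranging: E = [D / (0.0055 · g^-0.19)]^(1/0.3).
g^-0.19 = 1.43^-0.19 = 0.9343
D / (0.0055 × 0.9343) = 46.8 / (5.139 × 10^-3) = 9.107 × 10^3
E = (9.107 × 10^3)^3.3333 = 1.577 × 10^13 J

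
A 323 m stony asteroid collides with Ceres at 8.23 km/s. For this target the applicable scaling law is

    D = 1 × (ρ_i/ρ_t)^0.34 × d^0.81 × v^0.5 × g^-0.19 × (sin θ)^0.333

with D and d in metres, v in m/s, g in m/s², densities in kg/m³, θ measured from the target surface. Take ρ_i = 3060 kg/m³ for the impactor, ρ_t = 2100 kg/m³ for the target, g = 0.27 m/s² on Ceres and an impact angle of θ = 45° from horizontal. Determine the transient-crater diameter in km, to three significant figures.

In SI units: v = 8230 m/s.
(ρ_i/ρ_t)^0.34 = (3060/2100)^0.34 = 1.137
d^0.81 = 323^0.81 = 107.8
v^0.5 = 8230^0.5 = 90.72
g^-0.19 = 0.27^-0.19 = 1.282
(sin 45°)^0.333 = 0.7071^0.333 = 0.8910
D = 1 × 1.137 × 107.8 × 90.72 × 1.282 × 0.8910 = 12701 m
   = 12.70 km

D ≈ 12.7 km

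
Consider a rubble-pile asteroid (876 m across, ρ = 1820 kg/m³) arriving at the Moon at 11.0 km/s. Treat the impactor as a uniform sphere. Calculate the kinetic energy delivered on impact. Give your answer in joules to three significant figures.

v = 11000 m/s.
Mass m = (π/6) ρ d³ = (π/6) × 1820 × (876)³ = 6.406 × 10^11 kg
E = ½ m v² = 0.5 × 6.406 × 10^11 × (11000)² = 3.876 × 10^19 J

E ≈ 3.88 × 10^19 J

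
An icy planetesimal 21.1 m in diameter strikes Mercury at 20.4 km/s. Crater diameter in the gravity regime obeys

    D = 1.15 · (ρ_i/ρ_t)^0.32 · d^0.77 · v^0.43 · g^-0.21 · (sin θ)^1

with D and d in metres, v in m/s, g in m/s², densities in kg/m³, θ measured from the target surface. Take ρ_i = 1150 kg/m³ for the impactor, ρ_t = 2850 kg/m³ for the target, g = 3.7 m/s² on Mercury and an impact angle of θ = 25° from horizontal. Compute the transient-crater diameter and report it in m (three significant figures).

In SI units: v = 20400 m/s.
(ρ_i/ρ_t)^0.32 = (1150/2850)^0.32 = 0.7480
d^0.77 = 21.1^0.77 = 10.46
v^0.43 = 20400^0.43 = 71.31
g^-0.21 = 3.7^-0.21 = 0.7598
(sin 25°)^1 = 0.4226^1 = 0.4226
D = 1.15 × 0.7480 × 10.46 × 71.31 × 0.7598 × 0.4226 = 206.0 m

D ≈ 206 m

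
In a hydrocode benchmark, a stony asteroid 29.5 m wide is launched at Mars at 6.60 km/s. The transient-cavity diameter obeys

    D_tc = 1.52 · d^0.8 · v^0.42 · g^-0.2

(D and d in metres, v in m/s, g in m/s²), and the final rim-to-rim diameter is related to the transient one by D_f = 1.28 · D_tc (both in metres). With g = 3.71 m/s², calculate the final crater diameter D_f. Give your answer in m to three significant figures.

D_f ≈ 902 m

v = 6600 m/s.
d^0.8 = 29.5^0.8 = 14.99
v^0.42 = 6600^0.42 = 40.20
g^-0.2 = 3.71^-0.2 = 0.7694
D_tc = 1.52 × 14.99 × 40.20 × 0.7694 = 704.7 m
D_f = 1.28 × 704.7 = 902.0 m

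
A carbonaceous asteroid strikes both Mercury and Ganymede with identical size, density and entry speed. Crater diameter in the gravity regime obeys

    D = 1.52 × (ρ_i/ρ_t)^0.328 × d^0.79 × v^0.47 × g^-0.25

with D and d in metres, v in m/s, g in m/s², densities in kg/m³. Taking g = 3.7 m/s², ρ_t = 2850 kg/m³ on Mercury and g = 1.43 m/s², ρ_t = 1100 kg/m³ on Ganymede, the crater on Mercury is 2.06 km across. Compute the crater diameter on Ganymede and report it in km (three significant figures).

The impactor-only factors (d, v, ρ_i) cancel in the ratio, leaving D_Ganymede/D_Mercury = (g_Ganymede/g_Mercury)^-0.25 · (ρ_t,Mercury/ρ_t,Ganymede)^0.328.
(1.43/3.7)^-0.25 = 0.3865^-0.25 = 1.268
(2850/1100)^0.328 = 2.591^0.328 = 1.367
Ratio = 1.268 × 1.367 = 1.733
D_Ganymede = 1.733 × 2.06 km = 3.57 km

D ≈ 3.57 km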